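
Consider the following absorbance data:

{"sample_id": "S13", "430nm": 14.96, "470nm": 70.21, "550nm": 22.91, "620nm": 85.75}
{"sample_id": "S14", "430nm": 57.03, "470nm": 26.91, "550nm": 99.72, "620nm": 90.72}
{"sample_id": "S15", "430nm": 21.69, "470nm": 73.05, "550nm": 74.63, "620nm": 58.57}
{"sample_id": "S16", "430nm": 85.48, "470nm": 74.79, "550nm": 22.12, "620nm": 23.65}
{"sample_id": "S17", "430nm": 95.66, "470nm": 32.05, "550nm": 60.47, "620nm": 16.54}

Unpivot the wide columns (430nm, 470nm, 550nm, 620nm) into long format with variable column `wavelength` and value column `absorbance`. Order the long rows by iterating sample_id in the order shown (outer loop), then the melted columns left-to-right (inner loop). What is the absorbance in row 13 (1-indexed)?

85.48

20 rows total (5 × 4). Row 13: index ⌊(13-1)/4⌋ = 3 into sample_id → S16; (13-1) mod 4 = 0 into the melted columns → 430nm.
So row 13 is (S16, 430nm, 85.48); absorbance = 85.48.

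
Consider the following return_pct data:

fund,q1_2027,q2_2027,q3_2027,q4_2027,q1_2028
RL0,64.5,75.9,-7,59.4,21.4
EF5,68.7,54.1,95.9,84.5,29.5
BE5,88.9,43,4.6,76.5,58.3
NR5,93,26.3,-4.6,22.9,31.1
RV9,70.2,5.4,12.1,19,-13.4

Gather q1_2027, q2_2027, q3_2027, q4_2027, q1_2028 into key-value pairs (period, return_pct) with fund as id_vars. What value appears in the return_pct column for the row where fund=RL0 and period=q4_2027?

Unpivoting turns each (fund, wide-column) pair into one long row.
The wide cell at row RL0, column q4_2027 holds 59.4, so the long row (RL0, q4_2027) has return_pct=59.4.

59.4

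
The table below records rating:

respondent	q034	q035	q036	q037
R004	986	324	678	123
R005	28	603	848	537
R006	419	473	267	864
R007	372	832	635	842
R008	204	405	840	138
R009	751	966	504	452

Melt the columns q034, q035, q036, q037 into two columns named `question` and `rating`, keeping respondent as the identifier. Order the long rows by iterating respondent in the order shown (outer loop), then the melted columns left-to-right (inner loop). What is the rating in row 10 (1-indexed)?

24 rows total (6 × 4). Row 10: index ⌊(10-1)/4⌋ = 2 into respondent → R006; (10-1) mod 4 = 1 into the melted columns → q035.
So row 10 is (R006, q035, 473); rating = 473.

473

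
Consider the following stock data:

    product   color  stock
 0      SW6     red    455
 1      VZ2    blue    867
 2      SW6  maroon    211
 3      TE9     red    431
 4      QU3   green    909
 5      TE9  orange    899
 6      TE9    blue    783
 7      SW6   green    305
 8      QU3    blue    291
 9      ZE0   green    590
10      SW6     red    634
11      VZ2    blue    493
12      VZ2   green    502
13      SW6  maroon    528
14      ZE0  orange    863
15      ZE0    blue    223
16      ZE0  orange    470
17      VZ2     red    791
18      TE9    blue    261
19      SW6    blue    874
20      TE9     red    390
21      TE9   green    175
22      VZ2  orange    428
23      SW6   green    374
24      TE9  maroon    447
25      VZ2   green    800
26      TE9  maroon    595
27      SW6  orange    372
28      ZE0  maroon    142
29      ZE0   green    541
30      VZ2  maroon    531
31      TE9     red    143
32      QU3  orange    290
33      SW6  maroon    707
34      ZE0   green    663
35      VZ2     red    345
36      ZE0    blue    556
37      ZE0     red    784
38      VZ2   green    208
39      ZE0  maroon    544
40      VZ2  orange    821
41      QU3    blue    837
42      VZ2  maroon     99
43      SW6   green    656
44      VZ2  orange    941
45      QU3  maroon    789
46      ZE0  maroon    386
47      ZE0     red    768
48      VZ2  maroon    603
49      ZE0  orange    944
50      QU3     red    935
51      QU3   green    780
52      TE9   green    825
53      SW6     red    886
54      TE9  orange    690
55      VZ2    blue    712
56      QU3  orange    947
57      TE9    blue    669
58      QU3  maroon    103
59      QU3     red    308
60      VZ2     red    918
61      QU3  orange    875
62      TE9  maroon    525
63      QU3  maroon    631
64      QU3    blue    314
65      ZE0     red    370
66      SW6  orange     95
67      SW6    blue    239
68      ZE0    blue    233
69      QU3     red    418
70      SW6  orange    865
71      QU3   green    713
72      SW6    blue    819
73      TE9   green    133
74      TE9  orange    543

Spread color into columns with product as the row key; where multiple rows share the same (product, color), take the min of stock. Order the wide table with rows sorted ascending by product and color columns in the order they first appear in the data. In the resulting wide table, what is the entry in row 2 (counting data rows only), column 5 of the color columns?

With rows sorted ascending by product, row 2 is product=SW6. color columns in first-appearance order: red, blue, maroon, green, orange; column 5 is orange.
Long rows with product=SW6, color=orange: min(372, 95, 865) = 95.

95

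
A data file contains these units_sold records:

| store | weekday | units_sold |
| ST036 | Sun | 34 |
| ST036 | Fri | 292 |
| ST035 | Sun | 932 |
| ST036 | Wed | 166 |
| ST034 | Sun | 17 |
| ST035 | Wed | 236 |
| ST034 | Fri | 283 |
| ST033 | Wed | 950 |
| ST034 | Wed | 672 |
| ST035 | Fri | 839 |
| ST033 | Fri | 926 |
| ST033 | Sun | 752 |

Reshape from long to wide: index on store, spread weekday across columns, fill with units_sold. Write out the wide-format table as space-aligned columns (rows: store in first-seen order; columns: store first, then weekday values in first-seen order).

store  Sun  Fri  Wed
ST036  34   292  166
ST035  932  839  236
ST034  17   283  672
ST033  752  926  950

Columns: store plus the 3 distinct weekday values (Sun, Fri, Wed).
For example, row ST036 column Sun takes units_sold=34 from the long row (ST036, Sun).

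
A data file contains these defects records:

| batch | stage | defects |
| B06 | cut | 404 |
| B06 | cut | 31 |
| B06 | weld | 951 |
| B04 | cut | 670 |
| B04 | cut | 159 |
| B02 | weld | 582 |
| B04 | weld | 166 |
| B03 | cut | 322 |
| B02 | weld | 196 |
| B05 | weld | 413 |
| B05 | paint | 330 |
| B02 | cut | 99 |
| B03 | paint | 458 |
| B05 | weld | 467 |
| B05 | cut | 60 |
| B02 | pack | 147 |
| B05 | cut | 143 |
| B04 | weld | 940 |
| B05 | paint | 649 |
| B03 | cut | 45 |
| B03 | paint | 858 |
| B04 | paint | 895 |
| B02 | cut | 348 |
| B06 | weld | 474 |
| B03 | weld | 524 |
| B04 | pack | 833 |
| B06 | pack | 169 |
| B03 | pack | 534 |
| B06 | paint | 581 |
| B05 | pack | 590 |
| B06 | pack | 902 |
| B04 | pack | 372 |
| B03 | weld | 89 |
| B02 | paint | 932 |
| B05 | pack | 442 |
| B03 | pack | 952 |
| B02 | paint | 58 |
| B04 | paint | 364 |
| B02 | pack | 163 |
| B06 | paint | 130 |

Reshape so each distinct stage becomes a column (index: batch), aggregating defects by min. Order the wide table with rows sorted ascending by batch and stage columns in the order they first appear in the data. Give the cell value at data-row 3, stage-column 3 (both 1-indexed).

364

With rows sorted ascending by batch, row 3 is batch=B04. stage columns in first-appearance order: cut, weld, paint, pack; column 3 is paint.
Long rows with batch=B04, stage=paint: min(895, 364) = 364.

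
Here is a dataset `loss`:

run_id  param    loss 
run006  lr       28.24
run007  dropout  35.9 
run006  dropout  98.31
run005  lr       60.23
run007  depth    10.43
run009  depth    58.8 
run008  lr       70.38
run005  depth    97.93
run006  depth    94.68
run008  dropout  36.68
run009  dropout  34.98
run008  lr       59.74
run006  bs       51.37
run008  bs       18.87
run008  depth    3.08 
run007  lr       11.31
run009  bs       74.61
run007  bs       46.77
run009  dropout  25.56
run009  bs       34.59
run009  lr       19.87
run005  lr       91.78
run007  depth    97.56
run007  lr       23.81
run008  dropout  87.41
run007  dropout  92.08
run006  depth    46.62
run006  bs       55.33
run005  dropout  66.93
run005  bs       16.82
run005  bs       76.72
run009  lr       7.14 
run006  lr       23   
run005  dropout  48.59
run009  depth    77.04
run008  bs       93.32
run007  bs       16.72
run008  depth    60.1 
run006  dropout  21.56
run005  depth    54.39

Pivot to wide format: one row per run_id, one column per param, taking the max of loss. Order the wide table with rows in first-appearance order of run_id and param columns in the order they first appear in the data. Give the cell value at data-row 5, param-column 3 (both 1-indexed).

60.1

With rows in first-appearance order of run_id, row 5 is run_id=run008. param columns in first-appearance order: lr, dropout, depth, bs; column 3 is depth.
Long rows with run_id=run008, param=depth: max(3.08, 60.1) = 60.1.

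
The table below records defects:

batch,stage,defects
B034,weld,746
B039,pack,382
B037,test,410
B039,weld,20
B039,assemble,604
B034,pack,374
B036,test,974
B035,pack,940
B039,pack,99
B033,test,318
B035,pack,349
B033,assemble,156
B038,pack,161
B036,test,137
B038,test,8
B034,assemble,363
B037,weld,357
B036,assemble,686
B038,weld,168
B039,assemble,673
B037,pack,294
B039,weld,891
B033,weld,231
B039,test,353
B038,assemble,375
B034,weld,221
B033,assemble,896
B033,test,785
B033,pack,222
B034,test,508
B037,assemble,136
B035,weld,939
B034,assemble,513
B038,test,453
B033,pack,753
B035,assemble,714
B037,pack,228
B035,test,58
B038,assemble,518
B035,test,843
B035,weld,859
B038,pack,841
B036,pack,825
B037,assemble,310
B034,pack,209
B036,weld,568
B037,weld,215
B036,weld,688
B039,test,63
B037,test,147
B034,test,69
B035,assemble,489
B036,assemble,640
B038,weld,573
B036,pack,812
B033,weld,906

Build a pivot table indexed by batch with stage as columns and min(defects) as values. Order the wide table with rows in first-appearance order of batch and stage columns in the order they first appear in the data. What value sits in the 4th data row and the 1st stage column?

With rows in first-appearance order of batch, row 4 is batch=B036. stage columns in first-appearance order: weld, pack, test, assemble; column 1 is weld.
Long rows with batch=B036, stage=weld: min(568, 688) = 568.

568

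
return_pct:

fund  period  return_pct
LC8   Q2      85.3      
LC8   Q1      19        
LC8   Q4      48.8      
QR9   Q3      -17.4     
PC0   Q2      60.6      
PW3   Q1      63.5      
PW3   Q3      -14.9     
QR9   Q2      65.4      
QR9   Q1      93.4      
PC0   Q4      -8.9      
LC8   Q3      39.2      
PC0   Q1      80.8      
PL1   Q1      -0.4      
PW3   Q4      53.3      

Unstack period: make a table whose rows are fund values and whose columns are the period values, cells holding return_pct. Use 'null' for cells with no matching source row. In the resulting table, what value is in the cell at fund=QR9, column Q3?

-17.4

The long row with fund=QR9, period=Q3 has return_pct=-17.4.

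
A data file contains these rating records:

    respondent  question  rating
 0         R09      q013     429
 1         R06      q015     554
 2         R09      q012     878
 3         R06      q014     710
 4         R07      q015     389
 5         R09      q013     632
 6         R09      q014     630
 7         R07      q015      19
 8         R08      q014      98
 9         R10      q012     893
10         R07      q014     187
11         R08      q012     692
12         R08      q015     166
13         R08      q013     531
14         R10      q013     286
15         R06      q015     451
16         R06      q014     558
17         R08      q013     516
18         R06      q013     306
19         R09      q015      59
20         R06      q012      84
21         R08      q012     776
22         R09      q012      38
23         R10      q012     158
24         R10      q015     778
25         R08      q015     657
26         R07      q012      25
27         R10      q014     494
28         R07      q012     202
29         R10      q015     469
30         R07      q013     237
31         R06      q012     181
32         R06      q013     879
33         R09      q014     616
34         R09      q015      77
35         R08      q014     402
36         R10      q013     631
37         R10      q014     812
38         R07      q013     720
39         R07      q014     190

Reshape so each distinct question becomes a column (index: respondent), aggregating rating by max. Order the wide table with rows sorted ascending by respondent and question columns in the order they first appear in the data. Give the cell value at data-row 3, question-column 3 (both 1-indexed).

776

With rows sorted ascending by respondent, row 3 is respondent=R08. question columns in first-appearance order: q013, q015, q012, q014; column 3 is q012.
Long rows with respondent=R08, question=q012: max(692, 776) = 776.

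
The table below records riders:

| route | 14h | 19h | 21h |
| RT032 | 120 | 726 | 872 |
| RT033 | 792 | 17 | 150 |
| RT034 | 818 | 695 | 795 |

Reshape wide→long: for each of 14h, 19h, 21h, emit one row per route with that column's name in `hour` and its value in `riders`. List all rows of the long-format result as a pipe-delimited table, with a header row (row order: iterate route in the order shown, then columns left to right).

| route | hour | riders |
| RT032 | 14h | 120 |
| RT032 | 19h | 726 |
| RT032 | 21h | 872 |
| RT033 | 14h | 792 |
| RT033 | 19h | 17 |
| RT033 | 21h | 150 |
| RT034 | 14h | 818 |
| RT034 | 19h | 695 |
| RT034 | 21h | 795 |

Each (route, column) pair becomes one row: 3 × 3 = 9 rows.
For example, (RT032, 14h) → riders=120.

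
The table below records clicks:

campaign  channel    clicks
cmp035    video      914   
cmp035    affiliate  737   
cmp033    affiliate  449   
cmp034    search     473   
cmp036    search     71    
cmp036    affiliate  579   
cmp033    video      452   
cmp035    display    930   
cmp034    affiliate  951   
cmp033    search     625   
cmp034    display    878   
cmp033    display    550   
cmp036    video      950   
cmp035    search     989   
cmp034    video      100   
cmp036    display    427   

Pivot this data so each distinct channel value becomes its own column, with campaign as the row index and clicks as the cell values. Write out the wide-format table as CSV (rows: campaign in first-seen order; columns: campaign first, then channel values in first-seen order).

campaign,video,affiliate,search,display
cmp035,914,737,989,930
cmp033,452,449,625,550
cmp034,100,951,473,878
cmp036,950,579,71,427

Columns: campaign plus the 4 distinct channel values (video, affiliate, search, display).
For example, row cmp035 column video takes clicks=914 from the long row (cmp035, video).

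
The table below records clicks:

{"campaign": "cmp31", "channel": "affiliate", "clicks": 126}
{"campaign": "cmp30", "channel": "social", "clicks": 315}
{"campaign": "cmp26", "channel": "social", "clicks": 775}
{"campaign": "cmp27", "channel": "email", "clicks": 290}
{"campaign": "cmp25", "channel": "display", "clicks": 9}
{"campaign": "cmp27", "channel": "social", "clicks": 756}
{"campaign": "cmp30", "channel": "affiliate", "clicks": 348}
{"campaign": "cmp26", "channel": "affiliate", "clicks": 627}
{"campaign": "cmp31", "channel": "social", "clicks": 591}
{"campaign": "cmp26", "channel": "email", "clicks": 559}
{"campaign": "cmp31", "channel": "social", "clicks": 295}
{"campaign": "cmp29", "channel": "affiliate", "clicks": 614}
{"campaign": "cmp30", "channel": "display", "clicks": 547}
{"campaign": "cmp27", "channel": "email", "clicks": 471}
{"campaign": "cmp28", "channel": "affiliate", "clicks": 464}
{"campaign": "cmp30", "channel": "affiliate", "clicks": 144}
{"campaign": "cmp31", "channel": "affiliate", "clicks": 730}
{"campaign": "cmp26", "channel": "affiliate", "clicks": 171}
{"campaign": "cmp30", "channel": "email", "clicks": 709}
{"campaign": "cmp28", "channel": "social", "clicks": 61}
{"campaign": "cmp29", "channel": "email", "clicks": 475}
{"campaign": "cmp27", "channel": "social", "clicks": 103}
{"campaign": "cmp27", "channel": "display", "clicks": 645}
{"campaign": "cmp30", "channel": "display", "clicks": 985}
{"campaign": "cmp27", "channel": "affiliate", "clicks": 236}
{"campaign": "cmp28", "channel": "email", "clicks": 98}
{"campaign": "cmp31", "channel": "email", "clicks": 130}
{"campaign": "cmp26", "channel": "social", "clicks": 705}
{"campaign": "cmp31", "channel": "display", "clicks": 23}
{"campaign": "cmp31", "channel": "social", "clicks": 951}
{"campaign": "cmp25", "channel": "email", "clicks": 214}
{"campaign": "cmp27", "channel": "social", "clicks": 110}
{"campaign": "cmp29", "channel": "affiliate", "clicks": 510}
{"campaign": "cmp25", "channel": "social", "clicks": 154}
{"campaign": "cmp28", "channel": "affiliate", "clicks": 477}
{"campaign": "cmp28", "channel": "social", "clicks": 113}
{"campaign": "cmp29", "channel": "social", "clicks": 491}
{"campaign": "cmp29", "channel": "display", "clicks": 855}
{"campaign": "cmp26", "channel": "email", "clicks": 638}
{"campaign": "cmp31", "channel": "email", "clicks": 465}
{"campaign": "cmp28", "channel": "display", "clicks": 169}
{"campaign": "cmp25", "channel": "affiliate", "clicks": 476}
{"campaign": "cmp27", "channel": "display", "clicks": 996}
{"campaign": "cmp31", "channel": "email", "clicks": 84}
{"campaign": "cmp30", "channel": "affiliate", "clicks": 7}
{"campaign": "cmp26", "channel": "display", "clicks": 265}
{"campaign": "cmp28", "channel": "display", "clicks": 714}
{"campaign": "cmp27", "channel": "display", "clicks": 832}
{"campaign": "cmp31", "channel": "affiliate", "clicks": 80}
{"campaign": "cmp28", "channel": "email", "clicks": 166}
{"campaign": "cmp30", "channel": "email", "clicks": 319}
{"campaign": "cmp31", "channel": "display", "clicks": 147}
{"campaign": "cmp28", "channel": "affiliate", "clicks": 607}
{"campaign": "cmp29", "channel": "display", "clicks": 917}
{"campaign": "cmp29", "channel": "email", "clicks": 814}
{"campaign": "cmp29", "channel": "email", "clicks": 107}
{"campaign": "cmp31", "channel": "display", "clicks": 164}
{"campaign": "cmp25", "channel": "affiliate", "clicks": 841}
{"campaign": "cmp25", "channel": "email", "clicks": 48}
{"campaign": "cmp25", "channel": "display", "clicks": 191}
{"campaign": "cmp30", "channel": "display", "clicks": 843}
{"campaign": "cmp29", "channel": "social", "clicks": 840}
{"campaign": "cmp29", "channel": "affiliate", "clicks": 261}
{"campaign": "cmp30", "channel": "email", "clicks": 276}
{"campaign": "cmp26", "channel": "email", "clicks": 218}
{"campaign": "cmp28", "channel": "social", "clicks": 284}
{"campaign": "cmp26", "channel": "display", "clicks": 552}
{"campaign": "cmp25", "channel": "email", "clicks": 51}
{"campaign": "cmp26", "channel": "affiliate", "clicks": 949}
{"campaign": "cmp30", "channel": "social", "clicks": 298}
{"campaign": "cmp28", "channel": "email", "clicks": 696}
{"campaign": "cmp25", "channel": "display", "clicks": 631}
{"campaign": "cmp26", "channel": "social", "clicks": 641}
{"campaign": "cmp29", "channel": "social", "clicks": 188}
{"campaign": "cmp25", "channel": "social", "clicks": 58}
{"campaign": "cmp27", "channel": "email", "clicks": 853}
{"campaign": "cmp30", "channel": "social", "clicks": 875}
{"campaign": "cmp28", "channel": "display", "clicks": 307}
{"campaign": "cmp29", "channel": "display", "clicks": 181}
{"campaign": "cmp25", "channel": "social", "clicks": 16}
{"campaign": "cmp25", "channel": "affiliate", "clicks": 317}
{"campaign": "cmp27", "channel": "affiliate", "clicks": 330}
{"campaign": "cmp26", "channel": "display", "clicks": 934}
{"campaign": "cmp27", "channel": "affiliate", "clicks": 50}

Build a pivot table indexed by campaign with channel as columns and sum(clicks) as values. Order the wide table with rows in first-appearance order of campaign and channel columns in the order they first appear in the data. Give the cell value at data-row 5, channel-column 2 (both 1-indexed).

With rows in first-appearance order of campaign, row 5 is campaign=cmp25. channel columns in first-appearance order: affiliate, social, email, display; column 2 is social.
Long rows with campaign=cmp25, channel=social: 154 + 58 + 16 = 228.

228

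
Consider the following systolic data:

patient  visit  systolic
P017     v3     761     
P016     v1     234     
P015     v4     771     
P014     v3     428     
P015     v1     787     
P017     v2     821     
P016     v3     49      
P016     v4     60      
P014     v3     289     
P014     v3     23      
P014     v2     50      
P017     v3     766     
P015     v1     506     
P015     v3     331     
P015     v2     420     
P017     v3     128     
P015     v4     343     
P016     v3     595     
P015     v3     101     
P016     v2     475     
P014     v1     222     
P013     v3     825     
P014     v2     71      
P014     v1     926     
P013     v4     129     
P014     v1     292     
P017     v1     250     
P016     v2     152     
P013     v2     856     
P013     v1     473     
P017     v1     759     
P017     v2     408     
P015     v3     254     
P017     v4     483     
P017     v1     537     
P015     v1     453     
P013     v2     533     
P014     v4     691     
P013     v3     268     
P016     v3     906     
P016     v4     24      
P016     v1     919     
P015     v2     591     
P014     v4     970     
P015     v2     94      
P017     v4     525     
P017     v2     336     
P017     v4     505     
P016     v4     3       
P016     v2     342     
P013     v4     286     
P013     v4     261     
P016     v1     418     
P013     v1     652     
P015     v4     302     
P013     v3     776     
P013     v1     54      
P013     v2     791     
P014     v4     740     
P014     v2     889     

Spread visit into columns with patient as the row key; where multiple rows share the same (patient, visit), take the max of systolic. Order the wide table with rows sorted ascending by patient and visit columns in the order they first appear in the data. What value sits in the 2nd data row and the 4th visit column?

With rows sorted ascending by patient, row 2 is patient=P014. visit columns in first-appearance order: v3, v1, v4, v2; column 4 is v2.
Long rows with patient=P014, visit=v2: max(50, 71, 889) = 889.

889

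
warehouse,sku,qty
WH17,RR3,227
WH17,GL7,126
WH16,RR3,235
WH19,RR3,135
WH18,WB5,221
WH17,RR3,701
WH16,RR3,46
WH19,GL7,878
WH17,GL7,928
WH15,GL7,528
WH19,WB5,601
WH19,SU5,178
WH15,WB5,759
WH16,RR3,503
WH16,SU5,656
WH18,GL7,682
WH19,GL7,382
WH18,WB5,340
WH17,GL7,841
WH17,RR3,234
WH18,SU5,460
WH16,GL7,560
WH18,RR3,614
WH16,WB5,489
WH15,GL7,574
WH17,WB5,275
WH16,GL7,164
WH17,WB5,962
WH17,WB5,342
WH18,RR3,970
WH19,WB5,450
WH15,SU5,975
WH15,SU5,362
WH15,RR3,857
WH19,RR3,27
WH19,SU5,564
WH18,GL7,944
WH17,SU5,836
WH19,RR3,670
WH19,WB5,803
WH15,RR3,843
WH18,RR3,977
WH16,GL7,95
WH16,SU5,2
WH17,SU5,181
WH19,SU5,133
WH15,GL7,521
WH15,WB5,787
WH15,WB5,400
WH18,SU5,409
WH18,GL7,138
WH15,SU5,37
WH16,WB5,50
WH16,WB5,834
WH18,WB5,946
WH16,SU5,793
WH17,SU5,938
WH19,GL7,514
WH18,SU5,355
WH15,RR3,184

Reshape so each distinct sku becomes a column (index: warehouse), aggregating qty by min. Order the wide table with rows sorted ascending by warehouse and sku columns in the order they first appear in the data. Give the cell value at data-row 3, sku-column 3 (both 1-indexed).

With rows sorted ascending by warehouse, row 3 is warehouse=WH17. sku columns in first-appearance order: RR3, GL7, WB5, SU5; column 3 is WB5.
Long rows with warehouse=WH17, sku=WB5: min(275, 962, 342) = 275.

275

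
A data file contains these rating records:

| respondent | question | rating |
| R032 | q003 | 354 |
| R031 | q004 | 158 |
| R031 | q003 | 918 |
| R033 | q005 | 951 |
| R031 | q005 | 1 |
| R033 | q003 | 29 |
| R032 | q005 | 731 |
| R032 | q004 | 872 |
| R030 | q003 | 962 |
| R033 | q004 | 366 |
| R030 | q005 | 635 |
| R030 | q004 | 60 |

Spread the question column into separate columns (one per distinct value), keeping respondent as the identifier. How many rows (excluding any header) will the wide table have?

4 distinct respondent values → 4 rows.

4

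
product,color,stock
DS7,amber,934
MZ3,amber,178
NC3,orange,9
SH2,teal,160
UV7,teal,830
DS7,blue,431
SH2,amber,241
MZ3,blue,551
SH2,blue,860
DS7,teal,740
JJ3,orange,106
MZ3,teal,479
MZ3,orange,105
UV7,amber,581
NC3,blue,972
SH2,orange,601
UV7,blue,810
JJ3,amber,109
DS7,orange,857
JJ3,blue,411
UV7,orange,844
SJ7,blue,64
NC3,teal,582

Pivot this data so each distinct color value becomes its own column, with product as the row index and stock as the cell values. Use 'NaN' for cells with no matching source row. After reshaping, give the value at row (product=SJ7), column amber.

NaN

No long-format row has product=SJ7 and color=amber, so the cell is NaN.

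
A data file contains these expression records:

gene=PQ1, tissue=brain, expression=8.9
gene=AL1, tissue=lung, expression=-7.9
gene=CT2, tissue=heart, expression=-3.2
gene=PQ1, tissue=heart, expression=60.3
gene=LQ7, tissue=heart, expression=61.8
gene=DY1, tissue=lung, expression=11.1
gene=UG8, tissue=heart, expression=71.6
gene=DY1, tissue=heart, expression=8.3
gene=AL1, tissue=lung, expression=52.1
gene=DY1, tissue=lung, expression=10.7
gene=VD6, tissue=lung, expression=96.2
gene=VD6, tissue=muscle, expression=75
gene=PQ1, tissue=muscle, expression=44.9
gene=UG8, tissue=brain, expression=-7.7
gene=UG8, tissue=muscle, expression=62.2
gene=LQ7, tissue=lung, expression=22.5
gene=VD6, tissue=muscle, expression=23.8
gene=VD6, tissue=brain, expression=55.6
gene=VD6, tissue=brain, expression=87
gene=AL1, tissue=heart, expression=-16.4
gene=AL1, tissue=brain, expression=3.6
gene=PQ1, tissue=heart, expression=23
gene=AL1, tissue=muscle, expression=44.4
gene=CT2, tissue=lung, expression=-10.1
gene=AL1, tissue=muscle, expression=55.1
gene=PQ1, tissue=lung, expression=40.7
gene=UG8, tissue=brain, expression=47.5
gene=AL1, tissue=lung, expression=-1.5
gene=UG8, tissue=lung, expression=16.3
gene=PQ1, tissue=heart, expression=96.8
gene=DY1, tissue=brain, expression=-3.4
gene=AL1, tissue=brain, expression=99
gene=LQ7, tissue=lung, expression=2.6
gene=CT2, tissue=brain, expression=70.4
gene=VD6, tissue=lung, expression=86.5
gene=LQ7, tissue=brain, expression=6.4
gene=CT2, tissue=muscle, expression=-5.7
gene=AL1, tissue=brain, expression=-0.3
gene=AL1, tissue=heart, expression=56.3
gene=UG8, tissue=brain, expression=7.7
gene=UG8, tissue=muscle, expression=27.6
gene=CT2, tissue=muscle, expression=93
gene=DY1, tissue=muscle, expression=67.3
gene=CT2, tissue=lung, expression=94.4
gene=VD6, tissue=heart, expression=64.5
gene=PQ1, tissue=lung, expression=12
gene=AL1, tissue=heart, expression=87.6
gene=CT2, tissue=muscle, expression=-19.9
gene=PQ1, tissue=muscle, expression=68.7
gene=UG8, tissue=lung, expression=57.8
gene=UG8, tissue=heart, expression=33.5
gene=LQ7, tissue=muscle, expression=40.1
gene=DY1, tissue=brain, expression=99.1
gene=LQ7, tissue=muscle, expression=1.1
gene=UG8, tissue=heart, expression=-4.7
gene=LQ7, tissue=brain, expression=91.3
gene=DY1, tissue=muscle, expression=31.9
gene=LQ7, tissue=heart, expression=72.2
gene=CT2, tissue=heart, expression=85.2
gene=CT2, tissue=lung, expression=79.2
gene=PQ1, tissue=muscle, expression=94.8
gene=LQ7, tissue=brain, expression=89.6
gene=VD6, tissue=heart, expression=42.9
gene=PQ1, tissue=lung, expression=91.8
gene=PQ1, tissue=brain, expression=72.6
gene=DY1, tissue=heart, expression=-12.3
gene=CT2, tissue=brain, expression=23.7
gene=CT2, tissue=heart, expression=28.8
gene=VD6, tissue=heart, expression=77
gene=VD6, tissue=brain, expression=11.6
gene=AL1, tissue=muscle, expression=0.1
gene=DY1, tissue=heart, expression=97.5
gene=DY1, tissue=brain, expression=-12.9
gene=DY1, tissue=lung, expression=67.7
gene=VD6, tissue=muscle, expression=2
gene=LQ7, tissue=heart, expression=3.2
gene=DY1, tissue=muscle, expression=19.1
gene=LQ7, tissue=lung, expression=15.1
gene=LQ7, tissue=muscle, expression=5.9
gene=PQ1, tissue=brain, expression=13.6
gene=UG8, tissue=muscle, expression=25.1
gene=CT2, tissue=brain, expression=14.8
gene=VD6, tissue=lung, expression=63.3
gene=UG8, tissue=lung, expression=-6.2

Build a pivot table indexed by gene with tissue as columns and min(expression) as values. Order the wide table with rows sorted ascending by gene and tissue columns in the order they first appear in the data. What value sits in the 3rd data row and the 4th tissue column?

19.1

With rows sorted ascending by gene, row 3 is gene=DY1. tissue columns in first-appearance order: brain, lung, heart, muscle; column 4 is muscle.
Long rows with gene=DY1, tissue=muscle: min(67.3, 31.9, 19.1) = 19.1.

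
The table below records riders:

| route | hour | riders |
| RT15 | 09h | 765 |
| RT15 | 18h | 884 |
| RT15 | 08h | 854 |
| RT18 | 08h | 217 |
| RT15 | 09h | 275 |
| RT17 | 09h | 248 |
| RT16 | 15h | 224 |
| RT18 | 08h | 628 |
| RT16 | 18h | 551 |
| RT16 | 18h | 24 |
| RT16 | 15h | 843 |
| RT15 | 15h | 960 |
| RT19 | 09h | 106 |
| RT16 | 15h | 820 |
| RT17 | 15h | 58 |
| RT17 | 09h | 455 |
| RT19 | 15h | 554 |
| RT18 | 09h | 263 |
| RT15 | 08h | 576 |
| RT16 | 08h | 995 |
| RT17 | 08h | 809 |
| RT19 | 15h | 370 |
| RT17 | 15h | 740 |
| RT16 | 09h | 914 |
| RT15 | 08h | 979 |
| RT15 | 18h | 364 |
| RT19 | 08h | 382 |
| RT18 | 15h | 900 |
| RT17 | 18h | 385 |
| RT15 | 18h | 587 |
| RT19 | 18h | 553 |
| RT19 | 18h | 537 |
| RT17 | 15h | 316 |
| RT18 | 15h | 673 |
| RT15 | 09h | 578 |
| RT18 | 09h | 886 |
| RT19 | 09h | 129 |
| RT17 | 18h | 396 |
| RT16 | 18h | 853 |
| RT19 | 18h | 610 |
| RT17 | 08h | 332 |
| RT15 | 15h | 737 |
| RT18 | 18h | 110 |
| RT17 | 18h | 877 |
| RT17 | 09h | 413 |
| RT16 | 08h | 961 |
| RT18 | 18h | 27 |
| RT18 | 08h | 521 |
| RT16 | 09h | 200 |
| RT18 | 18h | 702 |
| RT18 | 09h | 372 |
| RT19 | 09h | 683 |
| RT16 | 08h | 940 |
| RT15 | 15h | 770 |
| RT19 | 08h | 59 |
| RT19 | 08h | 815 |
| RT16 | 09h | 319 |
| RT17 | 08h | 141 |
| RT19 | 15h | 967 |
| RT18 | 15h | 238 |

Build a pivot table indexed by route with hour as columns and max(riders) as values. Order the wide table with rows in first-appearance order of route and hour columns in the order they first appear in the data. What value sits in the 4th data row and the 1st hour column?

With rows in first-appearance order of route, row 4 is route=RT16. hour columns in first-appearance order: 09h, 18h, 08h, 15h; column 1 is 09h.
Long rows with route=RT16, hour=09h: max(914, 200, 319) = 914.

914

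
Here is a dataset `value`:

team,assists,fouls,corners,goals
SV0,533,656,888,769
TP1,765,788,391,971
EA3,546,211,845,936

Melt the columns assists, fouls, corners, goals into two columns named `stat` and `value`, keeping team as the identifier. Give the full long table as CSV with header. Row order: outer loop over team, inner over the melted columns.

Each (team, column) pair becomes one row: 3 × 4 = 12 rows.
For example, (SV0, assists) → value=533.

team,stat,value
SV0,assists,533
SV0,fouls,656
SV0,corners,888
SV0,goals,769
TP1,assists,765
TP1,fouls,788
TP1,corners,391
TP1,goals,971
EA3,assists,546
EA3,fouls,211
EA3,corners,845
EA3,goals,936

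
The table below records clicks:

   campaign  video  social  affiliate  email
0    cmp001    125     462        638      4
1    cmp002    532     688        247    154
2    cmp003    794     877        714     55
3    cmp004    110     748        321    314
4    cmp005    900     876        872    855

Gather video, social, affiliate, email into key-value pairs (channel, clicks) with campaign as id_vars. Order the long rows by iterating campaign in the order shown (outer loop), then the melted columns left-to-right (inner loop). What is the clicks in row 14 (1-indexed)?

748

20 rows total (5 × 4). Row 14: index ⌊(14-1)/4⌋ = 3 into campaign → cmp004; (14-1) mod 4 = 1 into the melted columns → social.
So row 14 is (cmp004, social, 748); clicks = 748.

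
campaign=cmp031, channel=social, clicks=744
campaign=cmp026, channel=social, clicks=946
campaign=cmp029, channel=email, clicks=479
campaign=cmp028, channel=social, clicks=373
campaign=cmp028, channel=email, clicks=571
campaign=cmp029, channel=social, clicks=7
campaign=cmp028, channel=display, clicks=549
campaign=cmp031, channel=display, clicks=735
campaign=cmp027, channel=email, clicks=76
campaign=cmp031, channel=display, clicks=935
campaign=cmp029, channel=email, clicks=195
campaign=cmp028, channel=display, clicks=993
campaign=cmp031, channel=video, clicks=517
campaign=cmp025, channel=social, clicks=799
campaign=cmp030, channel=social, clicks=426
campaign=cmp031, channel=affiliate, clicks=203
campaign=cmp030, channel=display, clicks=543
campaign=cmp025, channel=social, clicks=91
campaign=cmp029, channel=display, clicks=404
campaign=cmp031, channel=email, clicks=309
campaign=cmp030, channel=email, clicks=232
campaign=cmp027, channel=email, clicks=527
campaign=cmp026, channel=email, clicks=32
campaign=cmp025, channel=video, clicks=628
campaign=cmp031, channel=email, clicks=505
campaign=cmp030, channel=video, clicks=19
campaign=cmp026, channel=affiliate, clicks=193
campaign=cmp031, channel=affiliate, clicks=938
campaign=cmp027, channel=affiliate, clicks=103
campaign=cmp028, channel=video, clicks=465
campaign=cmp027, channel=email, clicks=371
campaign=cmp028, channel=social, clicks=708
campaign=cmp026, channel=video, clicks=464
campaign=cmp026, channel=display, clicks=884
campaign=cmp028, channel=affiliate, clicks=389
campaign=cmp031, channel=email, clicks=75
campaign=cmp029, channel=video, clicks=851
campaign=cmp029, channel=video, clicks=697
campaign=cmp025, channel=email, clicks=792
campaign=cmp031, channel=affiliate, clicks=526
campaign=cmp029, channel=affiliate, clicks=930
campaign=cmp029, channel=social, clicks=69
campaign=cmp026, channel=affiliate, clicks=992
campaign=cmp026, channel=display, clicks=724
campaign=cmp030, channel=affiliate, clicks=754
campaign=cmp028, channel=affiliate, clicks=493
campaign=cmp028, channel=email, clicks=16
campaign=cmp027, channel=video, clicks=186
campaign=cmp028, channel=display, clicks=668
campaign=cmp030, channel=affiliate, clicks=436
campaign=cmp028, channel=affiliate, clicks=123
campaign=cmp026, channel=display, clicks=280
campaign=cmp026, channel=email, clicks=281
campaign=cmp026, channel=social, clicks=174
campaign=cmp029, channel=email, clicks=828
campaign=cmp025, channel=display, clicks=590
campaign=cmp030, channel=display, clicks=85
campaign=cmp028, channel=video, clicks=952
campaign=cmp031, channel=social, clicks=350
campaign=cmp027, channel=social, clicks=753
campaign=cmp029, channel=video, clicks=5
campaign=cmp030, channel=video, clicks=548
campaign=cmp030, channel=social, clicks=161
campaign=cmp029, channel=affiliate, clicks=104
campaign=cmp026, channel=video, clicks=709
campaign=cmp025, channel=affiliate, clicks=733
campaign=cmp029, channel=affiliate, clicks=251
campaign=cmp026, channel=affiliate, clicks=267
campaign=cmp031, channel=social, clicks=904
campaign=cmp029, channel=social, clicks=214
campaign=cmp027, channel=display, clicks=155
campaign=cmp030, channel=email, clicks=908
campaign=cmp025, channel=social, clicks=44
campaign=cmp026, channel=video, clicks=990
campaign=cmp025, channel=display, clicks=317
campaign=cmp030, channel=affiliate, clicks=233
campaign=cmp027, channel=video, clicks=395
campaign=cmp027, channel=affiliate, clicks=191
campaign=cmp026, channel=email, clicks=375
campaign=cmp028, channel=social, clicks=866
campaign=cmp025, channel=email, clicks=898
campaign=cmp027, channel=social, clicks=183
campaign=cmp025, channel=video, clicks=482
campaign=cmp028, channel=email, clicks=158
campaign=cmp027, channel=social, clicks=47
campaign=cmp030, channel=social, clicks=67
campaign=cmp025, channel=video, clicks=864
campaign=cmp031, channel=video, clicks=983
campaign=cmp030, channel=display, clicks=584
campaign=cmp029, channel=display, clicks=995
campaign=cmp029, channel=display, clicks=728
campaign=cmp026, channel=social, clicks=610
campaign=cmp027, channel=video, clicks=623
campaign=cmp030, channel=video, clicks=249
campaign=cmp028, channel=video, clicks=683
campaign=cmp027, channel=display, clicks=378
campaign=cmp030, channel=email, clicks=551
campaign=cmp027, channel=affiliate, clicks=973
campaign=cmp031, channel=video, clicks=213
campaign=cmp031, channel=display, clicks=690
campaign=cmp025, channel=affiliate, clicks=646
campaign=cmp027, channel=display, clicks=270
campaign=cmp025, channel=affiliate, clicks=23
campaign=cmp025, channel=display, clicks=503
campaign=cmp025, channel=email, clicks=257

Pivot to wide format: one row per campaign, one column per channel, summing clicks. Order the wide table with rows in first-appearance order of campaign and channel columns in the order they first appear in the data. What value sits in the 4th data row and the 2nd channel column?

With rows in first-appearance order of campaign, row 4 is campaign=cmp028. channel columns in first-appearance order: social, email, display, video, affiliate; column 2 is email.
Long rows with campaign=cmp028, channel=email: 571 + 16 + 158 = 745.

745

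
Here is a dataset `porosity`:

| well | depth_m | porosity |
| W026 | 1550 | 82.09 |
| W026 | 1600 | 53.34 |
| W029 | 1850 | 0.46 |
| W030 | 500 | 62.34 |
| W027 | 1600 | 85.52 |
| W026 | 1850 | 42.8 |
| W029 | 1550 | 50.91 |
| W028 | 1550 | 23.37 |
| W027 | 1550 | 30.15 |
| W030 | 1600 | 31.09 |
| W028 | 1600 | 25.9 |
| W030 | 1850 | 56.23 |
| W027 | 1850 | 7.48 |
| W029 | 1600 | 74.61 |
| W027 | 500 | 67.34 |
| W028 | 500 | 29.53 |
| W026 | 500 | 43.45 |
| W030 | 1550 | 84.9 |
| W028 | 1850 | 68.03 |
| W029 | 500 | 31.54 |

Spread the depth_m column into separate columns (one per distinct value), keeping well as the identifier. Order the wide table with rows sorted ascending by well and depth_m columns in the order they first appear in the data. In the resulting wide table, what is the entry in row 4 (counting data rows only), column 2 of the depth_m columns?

With rows sorted ascending by well, row 4 is well=W029. depth_m columns in first-appearance order: 1550, 1600, 1850, 500; column 2 is 1600.
Long rows with well=W029, depth_m=1600: porosity = 74.61.

74.61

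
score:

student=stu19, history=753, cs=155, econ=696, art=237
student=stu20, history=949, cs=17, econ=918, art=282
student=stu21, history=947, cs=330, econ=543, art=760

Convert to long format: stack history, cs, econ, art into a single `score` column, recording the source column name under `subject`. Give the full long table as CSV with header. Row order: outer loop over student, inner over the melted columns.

student,subject,score
stu19,history,753
stu19,cs,155
stu19,econ,696
stu19,art,237
stu20,history,949
stu20,cs,17
stu20,econ,918
stu20,art,282
stu21,history,947
stu21,cs,330
stu21,econ,543
stu21,art,760

Each (student, column) pair becomes one row: 3 × 4 = 12 rows.
For example, (stu19, history) → score=753.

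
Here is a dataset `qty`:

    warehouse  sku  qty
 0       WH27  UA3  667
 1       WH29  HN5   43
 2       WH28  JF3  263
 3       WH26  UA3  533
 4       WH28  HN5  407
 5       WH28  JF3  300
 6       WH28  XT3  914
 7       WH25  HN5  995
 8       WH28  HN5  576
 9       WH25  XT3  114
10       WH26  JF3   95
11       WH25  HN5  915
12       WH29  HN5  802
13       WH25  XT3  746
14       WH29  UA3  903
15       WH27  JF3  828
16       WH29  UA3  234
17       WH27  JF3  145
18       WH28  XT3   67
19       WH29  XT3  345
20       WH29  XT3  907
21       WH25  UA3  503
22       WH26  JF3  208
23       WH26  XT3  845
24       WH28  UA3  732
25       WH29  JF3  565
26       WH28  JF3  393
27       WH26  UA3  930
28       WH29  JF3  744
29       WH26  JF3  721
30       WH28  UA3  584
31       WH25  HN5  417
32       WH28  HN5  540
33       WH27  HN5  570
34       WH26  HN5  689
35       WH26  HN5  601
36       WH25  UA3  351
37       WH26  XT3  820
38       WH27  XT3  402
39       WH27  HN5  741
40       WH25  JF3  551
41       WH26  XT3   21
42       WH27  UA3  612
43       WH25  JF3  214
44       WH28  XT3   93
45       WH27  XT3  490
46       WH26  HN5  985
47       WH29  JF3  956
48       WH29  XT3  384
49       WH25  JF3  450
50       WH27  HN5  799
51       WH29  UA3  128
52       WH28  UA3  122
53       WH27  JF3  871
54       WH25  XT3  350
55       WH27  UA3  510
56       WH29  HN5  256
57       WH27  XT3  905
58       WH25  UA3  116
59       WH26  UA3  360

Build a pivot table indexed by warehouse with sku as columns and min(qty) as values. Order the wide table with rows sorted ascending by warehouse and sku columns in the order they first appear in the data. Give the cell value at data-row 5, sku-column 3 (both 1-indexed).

565

With rows sorted ascending by warehouse, row 5 is warehouse=WH29. sku columns in first-appearance order: UA3, HN5, JF3, XT3; column 3 is JF3.
Long rows with warehouse=WH29, sku=JF3: min(565, 744, 956) = 565.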